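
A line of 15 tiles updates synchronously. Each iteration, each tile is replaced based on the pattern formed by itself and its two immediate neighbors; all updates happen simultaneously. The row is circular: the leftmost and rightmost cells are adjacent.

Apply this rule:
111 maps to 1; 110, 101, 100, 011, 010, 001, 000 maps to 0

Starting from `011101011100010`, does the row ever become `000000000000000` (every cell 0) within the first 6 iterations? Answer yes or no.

yes

iteration 1: 001000001000000
iteration 2: 000000000000000
all cells are 0 at iteration 2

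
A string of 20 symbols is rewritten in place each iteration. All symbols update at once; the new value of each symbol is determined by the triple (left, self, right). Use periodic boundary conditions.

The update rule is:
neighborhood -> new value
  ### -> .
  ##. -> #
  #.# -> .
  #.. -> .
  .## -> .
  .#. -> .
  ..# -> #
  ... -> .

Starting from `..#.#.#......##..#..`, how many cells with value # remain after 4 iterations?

.#..........#.#.#...
#..........#........
..........#........#
.........#........#.
count of #: 2

2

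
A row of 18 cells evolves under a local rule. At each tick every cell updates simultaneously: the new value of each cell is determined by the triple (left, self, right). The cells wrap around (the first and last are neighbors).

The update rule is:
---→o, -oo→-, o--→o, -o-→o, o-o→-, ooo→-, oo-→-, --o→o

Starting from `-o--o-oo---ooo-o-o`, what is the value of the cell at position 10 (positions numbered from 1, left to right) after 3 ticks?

o

-oooo---ooo----o-o
-----ooo---ooooo-o
ooooo---ooo------o
position 10 holds o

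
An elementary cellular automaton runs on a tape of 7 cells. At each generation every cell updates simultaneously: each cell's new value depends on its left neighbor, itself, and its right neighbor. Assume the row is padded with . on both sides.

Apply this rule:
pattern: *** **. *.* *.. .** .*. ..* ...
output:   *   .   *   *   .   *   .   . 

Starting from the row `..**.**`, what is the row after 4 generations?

......*

generation 1: ....*..
generation 2: ....**.
generation 3: ......*
generation 4: ......*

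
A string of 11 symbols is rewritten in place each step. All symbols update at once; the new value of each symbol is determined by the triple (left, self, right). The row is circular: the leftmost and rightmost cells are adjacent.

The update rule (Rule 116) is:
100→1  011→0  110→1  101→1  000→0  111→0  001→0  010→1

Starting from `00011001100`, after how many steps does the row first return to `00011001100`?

11

00001100110
00000110011
10000011001
11000001100
01100000110
00110000011
10011000001
11001100000
01100110000
00110011000
00011001100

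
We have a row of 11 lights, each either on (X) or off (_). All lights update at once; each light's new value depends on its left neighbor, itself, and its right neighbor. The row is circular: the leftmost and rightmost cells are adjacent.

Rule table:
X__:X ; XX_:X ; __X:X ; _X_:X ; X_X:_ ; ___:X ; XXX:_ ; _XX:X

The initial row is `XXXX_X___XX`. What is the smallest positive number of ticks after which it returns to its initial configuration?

tick 1: ___X_XXXXX_
tick 2: XXXX_X___XX

2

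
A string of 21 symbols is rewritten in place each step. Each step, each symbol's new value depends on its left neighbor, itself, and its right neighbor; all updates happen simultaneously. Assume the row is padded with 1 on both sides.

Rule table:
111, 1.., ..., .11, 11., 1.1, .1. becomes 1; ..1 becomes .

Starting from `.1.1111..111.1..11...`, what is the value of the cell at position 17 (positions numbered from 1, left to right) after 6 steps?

step 1: 11111111.111111.1111.
step 2: 111111111111111111111
step 3: 111111111111111111111  (fixed point — unchanged through step 6)
position 17 holds 1

1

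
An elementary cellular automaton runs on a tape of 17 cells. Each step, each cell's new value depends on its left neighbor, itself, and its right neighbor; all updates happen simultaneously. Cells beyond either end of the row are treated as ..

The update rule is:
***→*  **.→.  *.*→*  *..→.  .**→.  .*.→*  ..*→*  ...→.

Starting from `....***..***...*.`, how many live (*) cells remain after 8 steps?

...*.*..*.*...**.
..****.****..*...
.*.**.*.**..**...
***..***...*.....
.*..*.*...**.....
**.****..*.......
..*.**..**.......
.***...*.........
count of *: 4

4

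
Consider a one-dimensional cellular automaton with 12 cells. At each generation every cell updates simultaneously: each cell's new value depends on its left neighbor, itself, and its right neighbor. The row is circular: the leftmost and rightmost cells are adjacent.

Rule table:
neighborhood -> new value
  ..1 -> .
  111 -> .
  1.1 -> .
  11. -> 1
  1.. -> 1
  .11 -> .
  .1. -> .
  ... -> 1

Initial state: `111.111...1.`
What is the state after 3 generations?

11..111.....

..1...111...
1..11...1111
11..111.....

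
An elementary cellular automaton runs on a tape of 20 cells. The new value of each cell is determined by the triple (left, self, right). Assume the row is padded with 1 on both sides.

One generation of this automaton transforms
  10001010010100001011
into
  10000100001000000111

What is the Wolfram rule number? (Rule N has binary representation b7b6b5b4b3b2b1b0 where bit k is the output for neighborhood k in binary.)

232

position 19: 111 → 1  (bit 7 = 1)
position 0: 110 → 1  (bit 6 = 1)
position 5: 101 → 1  (bit 5 = 1)
position 1: 100 → 0  (bit 4 = 0)
position 18: 011 → 1  (bit 3 = 1)
position 4: 010 → 0  (bit 2 = 0)
position 3: 001 → 0  (bit 1 = 0)
position 2: 000 → 0  (bit 0 = 0)
bits b7..b0 = 11101000 = 232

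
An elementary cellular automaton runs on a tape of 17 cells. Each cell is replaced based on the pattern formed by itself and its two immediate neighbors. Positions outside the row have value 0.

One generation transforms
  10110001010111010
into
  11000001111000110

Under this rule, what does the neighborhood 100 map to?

At position 4 the neighborhood is 100; the next row has 0 there.

0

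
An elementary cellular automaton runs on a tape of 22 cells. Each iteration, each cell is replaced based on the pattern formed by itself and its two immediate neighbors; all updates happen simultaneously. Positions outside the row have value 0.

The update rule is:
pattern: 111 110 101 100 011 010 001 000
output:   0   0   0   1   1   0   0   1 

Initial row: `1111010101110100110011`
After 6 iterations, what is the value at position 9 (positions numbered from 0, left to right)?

0

1000000001000010101010
0111111100111000000001
0100000010100111111100
0011111000010100000011
1010000111000011111010
0001110100111010000001
position 9 holds 0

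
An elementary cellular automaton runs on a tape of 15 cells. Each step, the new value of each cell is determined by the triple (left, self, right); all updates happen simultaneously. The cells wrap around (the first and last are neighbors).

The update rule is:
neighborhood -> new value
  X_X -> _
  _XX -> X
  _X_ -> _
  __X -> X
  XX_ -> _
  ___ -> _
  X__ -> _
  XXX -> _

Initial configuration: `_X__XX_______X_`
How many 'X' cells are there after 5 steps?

4

step 1: X__XX_______X__
step 2: __XX_______X__X
step 3: _XX_______X__X_
step 4: XX_______X__X__
step 5: X_______X__X__X
count of X: 4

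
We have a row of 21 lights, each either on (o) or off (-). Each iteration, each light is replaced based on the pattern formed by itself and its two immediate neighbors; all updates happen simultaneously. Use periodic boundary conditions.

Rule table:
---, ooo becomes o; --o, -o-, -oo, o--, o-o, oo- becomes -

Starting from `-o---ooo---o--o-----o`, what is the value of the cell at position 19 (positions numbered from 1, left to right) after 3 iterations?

-

---o--o--o------ooo--
oo---------oooo--o--o
o--ooooooo--oo-------
position 19 holds -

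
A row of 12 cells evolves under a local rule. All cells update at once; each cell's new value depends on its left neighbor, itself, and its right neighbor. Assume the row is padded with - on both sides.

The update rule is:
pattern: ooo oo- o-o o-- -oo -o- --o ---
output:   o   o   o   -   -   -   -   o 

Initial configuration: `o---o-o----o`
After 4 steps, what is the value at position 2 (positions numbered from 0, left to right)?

-

--o--o--oo--
o--------o-o
--oooooo--o-
o--ooooo----
position 2 holds -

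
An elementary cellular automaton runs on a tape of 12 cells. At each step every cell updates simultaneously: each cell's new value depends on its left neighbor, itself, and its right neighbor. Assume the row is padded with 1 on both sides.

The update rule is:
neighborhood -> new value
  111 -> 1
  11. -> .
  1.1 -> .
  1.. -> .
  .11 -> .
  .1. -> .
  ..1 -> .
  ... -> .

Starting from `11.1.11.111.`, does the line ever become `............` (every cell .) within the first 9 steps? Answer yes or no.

yes

1........1..
............
all cells are . at step 2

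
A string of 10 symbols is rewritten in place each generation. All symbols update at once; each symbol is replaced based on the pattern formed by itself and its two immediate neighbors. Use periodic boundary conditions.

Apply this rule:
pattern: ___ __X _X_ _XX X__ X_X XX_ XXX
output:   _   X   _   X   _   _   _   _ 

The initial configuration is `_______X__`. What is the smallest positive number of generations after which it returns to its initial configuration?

10

generation 1: ______X___
generation 2: _____X____
generation 3: ____X_____
generation 4: ___X______
generation 5: __X_______
generation 6: _X________
generation 7: X_________
generation 8: _________X
generation 9: ________X_
generation 10: _______X__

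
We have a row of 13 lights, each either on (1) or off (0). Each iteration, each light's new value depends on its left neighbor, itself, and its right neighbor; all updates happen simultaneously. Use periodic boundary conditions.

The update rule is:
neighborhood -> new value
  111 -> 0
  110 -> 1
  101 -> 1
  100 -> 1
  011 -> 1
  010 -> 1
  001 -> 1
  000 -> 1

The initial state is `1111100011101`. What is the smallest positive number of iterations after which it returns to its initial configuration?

2

iteration 1: 0000111110111
iteration 2: 1111100011101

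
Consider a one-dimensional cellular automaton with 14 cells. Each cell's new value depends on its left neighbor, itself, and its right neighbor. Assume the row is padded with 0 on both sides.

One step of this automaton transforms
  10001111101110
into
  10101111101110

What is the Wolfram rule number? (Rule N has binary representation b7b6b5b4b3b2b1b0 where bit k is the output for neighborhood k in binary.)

205

position 5: 111 → 1  (bit 7 = 1)
position 8: 110 → 1  (bit 6 = 1)
position 9: 101 → 0  (bit 5 = 0)
position 1: 100 → 0  (bit 4 = 0)
position 4: 011 → 1  (bit 3 = 1)
position 0: 010 → 1  (bit 2 = 1)
position 3: 001 → 0  (bit 1 = 0)
position 2: 000 → 1  (bit 0 = 1)
bits b7..b0 = 11001101 = 205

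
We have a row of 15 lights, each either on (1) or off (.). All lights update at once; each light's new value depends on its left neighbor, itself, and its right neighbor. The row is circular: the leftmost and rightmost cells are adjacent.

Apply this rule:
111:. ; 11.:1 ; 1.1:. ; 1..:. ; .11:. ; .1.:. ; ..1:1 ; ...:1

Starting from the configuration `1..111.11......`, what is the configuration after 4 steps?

..1..1..1.11111
.1..1..1......1
...1..1..11111.
111..1..1....1.

111..1..1....1.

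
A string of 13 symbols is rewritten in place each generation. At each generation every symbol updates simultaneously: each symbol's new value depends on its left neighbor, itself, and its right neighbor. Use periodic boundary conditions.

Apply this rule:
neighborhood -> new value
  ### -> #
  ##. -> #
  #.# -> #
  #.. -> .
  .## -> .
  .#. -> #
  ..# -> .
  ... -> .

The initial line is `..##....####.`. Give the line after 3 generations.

...#.......#.

generation 1: ...#.....###.
generation 2: ...#......##.
generation 3: ...#.......#.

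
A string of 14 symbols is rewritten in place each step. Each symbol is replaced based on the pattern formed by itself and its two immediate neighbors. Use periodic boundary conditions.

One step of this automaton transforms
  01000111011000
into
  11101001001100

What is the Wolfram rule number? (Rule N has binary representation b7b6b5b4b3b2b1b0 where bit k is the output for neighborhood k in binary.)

position 6: 111 → 0  (bit 7 = 0)
position 7: 110 → 1  (bit 6 = 1)
position 8: 101 → 0  (bit 5 = 0)
position 2: 100 → 1  (bit 4 = 1)
position 5: 011 → 0  (bit 3 = 0)
position 1: 010 → 1  (bit 2 = 1)
position 0: 001 → 1  (bit 1 = 1)
position 3: 000 → 0  (bit 0 = 0)
bits b7..b0 = 01010110 = 86

86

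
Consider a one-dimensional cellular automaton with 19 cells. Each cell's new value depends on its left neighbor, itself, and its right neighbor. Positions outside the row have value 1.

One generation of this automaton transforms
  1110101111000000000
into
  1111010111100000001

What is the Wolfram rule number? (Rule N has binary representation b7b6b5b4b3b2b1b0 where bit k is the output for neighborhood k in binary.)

position 0: 111 → 1  (bit 7 = 1)
position 2: 110 → 1  (bit 6 = 1)
position 3: 101 → 1  (bit 5 = 1)
position 10: 100 → 1  (bit 4 = 1)
position 6: 011 → 0  (bit 3 = 0)
position 4: 010 → 0  (bit 2 = 0)
position 18: 001 → 1  (bit 1 = 1)
position 11: 000 → 0  (bit 0 = 0)
bits b7..b0 = 11110010 = 242

242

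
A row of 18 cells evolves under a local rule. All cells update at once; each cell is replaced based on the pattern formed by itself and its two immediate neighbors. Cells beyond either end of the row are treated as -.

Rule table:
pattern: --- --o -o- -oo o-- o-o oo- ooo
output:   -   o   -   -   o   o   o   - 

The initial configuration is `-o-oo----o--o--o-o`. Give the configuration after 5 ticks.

o-o-o-oo-oo-o-oo-o

tick 1: o-o-oo--o-oo-oo-o-
tick 2: -o-o-ooo-o-oo-oo-o
tick 3: o-o-o--oo-o-oo-oo-
tick 4: -o-o-oo-oo-o-oo-oo
tick 5: o-o-o-oo-oo-o-oo-o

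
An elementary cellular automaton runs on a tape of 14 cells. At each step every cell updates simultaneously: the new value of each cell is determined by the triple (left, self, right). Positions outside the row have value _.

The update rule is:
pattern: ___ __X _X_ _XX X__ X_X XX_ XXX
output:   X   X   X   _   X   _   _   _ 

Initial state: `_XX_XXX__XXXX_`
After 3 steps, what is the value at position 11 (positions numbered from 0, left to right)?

X______XX____X
XXXXXXX__XXXXX
_______XX_____
position 11 holds _

_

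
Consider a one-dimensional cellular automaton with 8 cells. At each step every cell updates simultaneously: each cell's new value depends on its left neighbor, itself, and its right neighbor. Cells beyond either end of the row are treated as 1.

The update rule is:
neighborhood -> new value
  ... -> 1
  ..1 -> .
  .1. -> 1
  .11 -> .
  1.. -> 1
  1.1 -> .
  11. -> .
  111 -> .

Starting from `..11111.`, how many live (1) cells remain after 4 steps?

1.......
.111111.
........
1111111.
count of 1: 7

7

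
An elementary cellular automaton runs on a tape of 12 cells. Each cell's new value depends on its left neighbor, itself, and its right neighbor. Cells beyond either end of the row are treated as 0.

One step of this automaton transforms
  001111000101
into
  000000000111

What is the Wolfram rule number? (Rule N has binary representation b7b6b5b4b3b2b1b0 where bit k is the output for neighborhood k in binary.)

position 3: 111 → 0  (bit 7 = 0)
position 5: 110 → 0  (bit 6 = 0)
position 10: 101 → 1  (bit 5 = 1)
position 6: 100 → 0  (bit 4 = 0)
position 2: 011 → 0  (bit 3 = 0)
position 9: 010 → 1  (bit 2 = 1)
position 1: 001 → 0  (bit 1 = 0)
position 0: 000 → 0  (bit 0 = 0)
bits b7..b0 = 00100100 = 36

36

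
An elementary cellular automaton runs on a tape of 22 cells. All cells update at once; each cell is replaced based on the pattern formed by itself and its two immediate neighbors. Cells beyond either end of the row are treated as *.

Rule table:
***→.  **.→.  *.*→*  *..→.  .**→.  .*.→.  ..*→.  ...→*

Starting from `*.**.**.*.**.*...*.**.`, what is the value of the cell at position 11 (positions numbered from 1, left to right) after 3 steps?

.*..*..*.*..*..*..*..*
*.......*.............
..*****...***********.
position 11 holds *

*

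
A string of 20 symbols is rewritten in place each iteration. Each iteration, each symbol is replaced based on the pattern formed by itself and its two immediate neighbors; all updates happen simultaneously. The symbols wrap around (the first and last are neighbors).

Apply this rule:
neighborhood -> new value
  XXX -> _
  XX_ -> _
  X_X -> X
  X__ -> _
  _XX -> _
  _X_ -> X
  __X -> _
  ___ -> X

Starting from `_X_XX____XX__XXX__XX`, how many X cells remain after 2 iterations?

iteration 1: XXX___XX____________
iteration 2: ____X____XXXXXXXXXX_
count of X: 11

11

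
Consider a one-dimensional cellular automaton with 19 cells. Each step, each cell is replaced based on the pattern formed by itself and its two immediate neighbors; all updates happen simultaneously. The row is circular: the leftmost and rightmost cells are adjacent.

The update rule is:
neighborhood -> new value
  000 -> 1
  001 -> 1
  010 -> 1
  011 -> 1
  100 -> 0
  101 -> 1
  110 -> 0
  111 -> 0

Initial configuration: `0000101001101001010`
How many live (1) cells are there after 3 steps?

1111111011011011110
1000000110110110001
0011111101101100111
count of 1: 13

13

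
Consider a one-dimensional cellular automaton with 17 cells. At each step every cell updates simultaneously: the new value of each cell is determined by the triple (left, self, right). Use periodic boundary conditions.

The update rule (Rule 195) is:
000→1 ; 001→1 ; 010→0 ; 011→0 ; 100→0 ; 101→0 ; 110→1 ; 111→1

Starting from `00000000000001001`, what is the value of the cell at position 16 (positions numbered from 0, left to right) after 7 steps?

1

01111111111110010
10111111111110100
00011111111110001
01101111111110110
10100111111110010
00001011111110100
11110001111110001
position 16 holds 1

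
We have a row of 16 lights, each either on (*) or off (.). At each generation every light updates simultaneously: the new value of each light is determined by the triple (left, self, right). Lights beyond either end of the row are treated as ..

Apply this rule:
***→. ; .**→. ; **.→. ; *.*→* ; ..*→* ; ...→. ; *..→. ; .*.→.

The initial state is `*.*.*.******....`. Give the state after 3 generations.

.*.*.*..........
*.*.*...........
.*.*............

.*.*............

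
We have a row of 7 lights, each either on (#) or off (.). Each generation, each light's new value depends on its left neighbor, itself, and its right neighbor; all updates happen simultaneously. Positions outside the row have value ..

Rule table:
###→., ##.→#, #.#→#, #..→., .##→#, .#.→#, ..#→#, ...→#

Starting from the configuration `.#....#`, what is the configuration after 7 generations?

##.####
####..#
#..#.##
#.#####
###...#
#.#.###
#####.#

#####.#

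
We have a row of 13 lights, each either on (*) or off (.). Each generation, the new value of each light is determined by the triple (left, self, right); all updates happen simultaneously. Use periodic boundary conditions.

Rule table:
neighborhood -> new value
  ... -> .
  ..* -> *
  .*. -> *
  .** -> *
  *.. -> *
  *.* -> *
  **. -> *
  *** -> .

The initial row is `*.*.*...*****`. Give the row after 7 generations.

..******.**..

******.**....
*....*****..*
**..**...****
.******.**...
**....*****..
***..**...***
..******.**..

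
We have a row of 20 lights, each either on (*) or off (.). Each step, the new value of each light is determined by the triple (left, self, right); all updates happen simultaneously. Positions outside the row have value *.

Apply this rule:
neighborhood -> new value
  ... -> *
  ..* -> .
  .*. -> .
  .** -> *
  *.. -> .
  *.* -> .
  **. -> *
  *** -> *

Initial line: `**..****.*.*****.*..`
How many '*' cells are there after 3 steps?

13

**..****...*****....
**..****.*.*****.**.
**..****...*****.**.
count of *: 13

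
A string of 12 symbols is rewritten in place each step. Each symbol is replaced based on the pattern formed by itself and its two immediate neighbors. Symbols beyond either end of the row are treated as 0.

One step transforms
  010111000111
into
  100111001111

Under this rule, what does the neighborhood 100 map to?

At position 6 the neighborhood is 100; the next row has 0 there.

0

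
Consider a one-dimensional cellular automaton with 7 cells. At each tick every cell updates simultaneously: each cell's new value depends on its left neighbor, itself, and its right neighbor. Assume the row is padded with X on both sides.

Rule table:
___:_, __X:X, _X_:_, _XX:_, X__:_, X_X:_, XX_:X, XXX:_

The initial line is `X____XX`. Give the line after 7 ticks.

X___X__
X__X__X
X_X__X_
X___X__  (repeats tick 1; period 3)
tick 7: X___X__

X___X__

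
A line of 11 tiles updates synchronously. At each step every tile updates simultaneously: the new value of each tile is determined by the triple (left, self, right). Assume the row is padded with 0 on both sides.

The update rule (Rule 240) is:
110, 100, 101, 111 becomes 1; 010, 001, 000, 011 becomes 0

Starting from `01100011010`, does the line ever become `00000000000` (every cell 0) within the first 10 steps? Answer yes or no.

00110001101
00011000110
00001100011
00000110001
00000011000
00000001100
00000000110
00000000011
00000000001
00000000000
all cells are 0 at step 10

yes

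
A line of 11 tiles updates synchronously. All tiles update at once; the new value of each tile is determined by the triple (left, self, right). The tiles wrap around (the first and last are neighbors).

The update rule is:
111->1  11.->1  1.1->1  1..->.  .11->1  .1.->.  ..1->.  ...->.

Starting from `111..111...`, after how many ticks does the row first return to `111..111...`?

111..111...

1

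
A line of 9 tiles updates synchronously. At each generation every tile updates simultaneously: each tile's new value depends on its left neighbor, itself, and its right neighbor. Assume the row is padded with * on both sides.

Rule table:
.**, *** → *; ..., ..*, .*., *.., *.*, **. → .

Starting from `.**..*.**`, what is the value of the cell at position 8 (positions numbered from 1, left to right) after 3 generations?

*

.*.....**
.......**
.......**
position 8 holds *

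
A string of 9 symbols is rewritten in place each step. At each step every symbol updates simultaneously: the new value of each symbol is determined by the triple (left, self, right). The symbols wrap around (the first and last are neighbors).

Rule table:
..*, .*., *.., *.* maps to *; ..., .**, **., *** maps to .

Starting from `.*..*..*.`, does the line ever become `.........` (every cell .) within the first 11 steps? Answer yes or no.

yes

*********
.........
all cells are . at step 2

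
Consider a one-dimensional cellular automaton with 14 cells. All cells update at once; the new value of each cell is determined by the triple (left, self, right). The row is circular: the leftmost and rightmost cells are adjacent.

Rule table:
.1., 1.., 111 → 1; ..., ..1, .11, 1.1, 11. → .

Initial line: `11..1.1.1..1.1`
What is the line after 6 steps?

1.1...1...1...

step 1: 1.1.1.1.11.1..
step 2: 1.1.1.1....11.
step 3: 1.1.1.11......
step 4: 1.1.1...1.....
step 5: 1.1.11..11....
step 6: 1.1...1...1...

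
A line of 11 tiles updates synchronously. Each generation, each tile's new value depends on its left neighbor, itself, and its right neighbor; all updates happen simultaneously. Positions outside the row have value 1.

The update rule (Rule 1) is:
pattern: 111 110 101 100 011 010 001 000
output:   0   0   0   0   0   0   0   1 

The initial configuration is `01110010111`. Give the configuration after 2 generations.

00000000000
01111111110

01111111110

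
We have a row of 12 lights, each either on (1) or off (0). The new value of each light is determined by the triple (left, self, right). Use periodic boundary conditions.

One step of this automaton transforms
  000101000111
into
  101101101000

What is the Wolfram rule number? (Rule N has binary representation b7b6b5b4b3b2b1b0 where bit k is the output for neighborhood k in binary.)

position 10: 111 → 0  (bit 7 = 0)
position 11: 110 → 0  (bit 6 = 0)
position 4: 101 → 0  (bit 5 = 0)
position 0: 100 → 1  (bit 4 = 1)
position 9: 011 → 0  (bit 3 = 0)
position 3: 010 → 1  (bit 2 = 1)
position 2: 001 → 1  (bit 1 = 1)
position 1: 000 → 0  (bit 0 = 0)
bits b7..b0 = 00010110 = 22

22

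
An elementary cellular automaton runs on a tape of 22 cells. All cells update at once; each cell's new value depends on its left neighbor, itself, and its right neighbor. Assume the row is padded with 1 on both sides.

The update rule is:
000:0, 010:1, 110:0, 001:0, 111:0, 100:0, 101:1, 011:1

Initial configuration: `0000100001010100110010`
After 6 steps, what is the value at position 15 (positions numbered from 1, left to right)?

step 1: 0000100001111100100011
step 2: 0000100001000000100010
step 3: 0000100001000000100011
step 4: 0000100001000000100010  (repeats step 2; period 2)
step 6: 0000100001000000100010
position 15 holds 0

0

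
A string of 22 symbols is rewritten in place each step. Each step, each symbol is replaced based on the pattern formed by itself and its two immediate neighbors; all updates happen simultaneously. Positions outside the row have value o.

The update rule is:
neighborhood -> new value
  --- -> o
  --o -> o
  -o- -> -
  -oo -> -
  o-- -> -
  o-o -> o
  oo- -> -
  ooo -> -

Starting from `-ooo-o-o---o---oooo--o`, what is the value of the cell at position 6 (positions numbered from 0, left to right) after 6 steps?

step 1: o---o-o--oo--oo-----o-
step 2: --oo-o--o---o---oooo-o
step 3: -o--o--o--oo--oo----o-
step 4: o--o--o--o---o---ooo-o
step 5: --o--o--o--oo--oo---o-
step 6: -o--o--o--o---o---oo-o
position 6 holds -

-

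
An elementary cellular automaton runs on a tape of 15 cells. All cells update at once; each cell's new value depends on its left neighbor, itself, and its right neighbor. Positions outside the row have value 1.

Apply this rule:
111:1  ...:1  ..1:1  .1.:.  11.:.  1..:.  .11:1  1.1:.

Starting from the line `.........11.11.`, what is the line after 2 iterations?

.11111111..1..1

.111111111..1..
.11111111..1..1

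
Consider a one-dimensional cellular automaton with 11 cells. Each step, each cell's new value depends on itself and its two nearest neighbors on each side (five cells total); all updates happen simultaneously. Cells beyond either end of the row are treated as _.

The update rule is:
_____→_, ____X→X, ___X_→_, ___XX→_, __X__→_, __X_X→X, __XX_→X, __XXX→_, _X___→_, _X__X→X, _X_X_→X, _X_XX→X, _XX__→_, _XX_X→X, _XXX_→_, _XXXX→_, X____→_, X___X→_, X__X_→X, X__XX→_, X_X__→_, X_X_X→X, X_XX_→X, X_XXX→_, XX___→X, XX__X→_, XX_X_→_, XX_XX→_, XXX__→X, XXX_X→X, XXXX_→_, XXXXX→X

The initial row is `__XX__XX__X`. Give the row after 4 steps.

XX_XXXXXX__

X_X___X__X_
XX_____XX__
X_X__X_X_X_
XX_XXXXXX__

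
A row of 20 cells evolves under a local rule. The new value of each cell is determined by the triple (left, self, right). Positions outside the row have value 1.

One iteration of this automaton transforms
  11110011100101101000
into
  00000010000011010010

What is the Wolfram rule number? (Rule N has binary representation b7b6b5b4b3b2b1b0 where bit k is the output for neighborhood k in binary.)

position 0: 111 → 0  (bit 7 = 0)
position 3: 110 → 0  (bit 6 = 0)
position 12: 101 → 1  (bit 5 = 1)
position 4: 100 → 0  (bit 4 = 0)
position 6: 011 → 1  (bit 3 = 1)
position 11: 010 → 0  (bit 2 = 0)
position 5: 001 → 0  (bit 1 = 0)
position 18: 000 → 1  (bit 0 = 1)
bits b7..b0 = 00101001 = 41

41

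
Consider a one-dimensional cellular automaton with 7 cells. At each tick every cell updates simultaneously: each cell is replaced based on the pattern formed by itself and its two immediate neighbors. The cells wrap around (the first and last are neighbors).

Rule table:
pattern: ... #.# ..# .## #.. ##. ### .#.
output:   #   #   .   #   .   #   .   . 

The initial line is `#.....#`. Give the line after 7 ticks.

.#####.

#.###.#
###.###
..###..
#.#.#.#
##.#.##
.##.##.
.#####.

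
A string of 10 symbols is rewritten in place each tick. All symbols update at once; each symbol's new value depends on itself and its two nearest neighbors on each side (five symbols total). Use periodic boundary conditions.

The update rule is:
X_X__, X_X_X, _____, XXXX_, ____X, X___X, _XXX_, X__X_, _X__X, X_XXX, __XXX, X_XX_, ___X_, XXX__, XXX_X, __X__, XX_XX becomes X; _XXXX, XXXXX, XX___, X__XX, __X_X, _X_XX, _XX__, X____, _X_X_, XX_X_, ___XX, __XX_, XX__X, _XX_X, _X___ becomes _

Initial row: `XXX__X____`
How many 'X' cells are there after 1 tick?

6

XXX_XX__X_
count of X: 6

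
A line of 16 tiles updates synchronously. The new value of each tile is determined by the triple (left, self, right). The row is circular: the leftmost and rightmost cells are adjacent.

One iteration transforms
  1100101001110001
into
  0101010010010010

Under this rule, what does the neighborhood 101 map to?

At position 5 the neighborhood is 101; the next row has 1 there.

1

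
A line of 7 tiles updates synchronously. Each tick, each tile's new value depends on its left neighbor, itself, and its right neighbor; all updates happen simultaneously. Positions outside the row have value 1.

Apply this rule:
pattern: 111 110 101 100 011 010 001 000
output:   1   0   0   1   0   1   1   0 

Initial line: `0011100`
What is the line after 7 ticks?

0111110

1101011
1001001
0111110
0011100  (repeats tick 0; period 4)
tick 7: 0111110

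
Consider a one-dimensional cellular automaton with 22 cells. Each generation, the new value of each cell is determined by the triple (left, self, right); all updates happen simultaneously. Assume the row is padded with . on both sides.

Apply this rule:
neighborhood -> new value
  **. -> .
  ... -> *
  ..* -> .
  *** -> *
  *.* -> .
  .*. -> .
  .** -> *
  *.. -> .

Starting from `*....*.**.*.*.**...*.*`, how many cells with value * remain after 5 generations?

..**...*......*..*....
*.*..*...****......***
.......*.***..****.**.
******...**...***..*..
*****..*.*..*.**.....*
count of *: 11

11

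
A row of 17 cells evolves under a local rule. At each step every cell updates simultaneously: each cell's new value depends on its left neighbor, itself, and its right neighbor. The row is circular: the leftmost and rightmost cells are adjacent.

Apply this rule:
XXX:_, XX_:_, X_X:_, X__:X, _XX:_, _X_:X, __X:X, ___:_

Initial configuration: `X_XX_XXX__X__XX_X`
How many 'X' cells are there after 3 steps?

6

________XXXXX____
_______X_____X___
______XXX___XXX__
count of X: 6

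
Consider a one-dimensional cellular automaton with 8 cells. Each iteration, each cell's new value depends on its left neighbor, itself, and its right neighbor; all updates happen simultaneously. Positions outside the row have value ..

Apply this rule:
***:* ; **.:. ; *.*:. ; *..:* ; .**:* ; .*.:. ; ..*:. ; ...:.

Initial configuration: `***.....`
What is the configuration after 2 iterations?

*...*...

iteration 1: **.*....
iteration 2: *...*...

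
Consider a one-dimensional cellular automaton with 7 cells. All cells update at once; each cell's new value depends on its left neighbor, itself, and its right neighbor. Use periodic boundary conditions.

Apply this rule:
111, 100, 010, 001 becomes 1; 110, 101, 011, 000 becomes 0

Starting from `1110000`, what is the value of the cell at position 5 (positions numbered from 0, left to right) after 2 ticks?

tick 1: 0101001
tick 2: 0101111
position 5 holds 1

1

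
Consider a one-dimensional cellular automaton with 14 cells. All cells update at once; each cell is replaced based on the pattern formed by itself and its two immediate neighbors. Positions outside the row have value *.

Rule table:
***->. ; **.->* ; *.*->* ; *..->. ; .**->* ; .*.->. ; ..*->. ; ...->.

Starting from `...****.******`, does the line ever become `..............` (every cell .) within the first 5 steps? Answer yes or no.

...*..***.....
......*.*.....
.......*......
..............
all cells are . at step 4

yes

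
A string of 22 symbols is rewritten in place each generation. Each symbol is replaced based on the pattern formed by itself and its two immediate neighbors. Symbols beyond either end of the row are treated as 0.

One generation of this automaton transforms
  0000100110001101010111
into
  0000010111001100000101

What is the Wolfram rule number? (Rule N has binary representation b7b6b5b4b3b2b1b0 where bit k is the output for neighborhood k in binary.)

position 20: 111 → 0  (bit 7 = 0)
position 8: 110 → 1  (bit 6 = 1)
position 14: 101 → 0  (bit 5 = 0)
position 5: 100 → 1  (bit 4 = 1)
position 7: 011 → 1  (bit 3 = 1)
position 4: 010 → 0  (bit 2 = 0)
position 3: 001 → 0  (bit 1 = 0)
position 0: 000 → 0  (bit 0 = 0)
bits b7..b0 = 01011000 = 88

88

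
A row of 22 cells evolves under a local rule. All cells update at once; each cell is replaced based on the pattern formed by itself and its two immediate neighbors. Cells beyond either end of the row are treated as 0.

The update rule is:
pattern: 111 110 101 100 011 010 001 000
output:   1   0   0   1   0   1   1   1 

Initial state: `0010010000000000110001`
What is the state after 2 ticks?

tick 1: 1111111111111111001111
tick 2: 0111111111111110110110

0111111111111110110110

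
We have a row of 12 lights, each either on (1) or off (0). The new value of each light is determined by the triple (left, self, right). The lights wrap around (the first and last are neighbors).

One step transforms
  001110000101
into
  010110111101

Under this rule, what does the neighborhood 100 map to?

At position 0 the neighborhood is 100; the next row has 0 there.

0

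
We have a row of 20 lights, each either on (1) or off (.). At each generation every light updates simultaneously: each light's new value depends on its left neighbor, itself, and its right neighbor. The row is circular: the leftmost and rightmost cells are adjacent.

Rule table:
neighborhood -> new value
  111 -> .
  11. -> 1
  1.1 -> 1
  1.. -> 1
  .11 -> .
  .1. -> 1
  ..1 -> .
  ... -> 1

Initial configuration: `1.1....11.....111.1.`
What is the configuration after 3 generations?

111111..11111...1111
.....11.....111.....
1111..11111...111111

1111..11111...111111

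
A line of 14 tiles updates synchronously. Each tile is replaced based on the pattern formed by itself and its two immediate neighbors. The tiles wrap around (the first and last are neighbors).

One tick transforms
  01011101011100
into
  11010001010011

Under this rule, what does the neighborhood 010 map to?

1

At position 1 the neighborhood is 010; the next row has 1 there.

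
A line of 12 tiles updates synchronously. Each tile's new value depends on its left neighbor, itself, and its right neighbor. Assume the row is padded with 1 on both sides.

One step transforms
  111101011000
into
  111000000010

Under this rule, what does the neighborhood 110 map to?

At position 3 the neighborhood is 110; the next row has 0 there.

0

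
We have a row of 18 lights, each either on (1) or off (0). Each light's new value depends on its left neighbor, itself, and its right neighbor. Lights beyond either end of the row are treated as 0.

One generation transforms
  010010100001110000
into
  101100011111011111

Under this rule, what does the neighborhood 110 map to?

At position 13 the neighborhood is 110; the next row has 1 there.

1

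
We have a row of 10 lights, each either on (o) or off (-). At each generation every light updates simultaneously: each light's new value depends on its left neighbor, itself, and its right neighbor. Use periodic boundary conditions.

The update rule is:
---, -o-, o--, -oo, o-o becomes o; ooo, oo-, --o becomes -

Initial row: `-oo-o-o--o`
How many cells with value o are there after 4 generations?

8

generation 1: oo-ooooo-o
generation 2: --oo----oo
generation 3: o-o-ooo-o-
generation 4: ooooo--ooo
count of o: 8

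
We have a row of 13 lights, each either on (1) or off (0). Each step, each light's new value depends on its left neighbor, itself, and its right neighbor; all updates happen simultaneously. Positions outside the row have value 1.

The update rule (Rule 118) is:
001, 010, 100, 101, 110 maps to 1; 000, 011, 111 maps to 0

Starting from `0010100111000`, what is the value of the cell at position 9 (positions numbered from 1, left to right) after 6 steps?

1

1111111001101
0000001110110
1000010011011
1100111101100
0111000110111
1001101011000
position 9 holds 1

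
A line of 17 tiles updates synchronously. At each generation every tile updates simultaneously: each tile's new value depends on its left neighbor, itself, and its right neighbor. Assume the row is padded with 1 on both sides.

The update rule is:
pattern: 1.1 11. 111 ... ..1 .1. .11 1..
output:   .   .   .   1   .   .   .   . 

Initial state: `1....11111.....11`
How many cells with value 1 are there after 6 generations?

..11.......111...
.....11111.....1.
.111.......111...
.....11111.....1.  (repeats generation 2; period 2)
generation 6: .....11111.....1.
count of 1: 6

6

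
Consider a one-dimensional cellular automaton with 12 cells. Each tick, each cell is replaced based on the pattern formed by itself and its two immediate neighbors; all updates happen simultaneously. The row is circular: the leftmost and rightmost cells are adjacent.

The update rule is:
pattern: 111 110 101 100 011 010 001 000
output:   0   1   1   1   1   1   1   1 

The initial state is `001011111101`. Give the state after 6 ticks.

000011111100

111110000111
000011111100
111110000111  (repeats tick 1; period 2)
tick 6: 000011111100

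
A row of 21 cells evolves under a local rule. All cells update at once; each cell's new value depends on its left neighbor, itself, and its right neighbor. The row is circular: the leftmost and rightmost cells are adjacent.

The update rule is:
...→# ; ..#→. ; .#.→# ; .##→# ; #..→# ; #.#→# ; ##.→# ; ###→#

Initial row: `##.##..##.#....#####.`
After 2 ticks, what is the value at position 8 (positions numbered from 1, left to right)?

#

######.#######.######
#####################
position 8 holds #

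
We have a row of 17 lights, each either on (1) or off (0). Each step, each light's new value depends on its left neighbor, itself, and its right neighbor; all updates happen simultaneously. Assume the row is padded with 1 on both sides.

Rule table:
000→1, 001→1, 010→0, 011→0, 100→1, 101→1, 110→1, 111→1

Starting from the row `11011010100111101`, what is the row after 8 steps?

11111111110110101

11101101011011110
11110110101101111
11111011010110111
11111101101011011
11111110110101101
11111111011010110
11111111101101011
11111111110110101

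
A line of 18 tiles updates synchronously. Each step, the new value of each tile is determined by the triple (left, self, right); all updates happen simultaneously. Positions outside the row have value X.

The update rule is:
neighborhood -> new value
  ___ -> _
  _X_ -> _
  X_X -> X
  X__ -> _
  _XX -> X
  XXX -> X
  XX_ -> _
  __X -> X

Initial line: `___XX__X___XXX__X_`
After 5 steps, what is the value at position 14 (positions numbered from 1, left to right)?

step 1: __XX__X___XXX__X_X
step 2: _XX__X___XXX__X_XX
step 3: XX__X___XXX__X_XXX
step 4: X__X___XXX__X_XXXX
step 5: __X___XXX__X_XXXXX
position 14 holds X

X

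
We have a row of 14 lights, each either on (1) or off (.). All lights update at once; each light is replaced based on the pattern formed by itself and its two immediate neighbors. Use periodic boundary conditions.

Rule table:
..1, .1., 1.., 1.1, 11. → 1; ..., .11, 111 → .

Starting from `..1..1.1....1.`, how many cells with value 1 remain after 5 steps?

.11111111..111
1.......111..1
11.....1..111.
.11...1111..11
1.11.1...111.1
count of 1: 8

8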